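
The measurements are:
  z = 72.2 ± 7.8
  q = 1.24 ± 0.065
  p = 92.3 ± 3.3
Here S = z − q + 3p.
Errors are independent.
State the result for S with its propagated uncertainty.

348 ± 12.6

Sums and differences: (δS)² = Σ (cᵢ δxᵢ)².
  (δz)² = 60.8;  (δq)² = 0.00423;  (3·δp)² = 98.0
δS = √(159) = 12.6
S = 348.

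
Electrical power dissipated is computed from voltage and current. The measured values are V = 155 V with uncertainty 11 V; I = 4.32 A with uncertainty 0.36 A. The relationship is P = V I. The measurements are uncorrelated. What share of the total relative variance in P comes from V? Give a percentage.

(δP/P)² = (1·δV/V)² + (1·δI/I)²
  V term: (1×0.0710)² = 0.00504
  I term: (1×0.0833)² = 0.00694
Total = 0.0120. Share from V = 0.00504/0.0120 = 0.420.

42.0%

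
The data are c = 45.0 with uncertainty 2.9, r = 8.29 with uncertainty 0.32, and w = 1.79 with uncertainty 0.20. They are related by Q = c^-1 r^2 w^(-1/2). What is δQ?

0.131

Since Q is a product/quotient, work with relative uncertainties:
  (-1·δc/c)² = (-1×0.0644)² = 0.00415;  (2·δr/r)² = (2×0.0386)² = 0.00596;  (−½·δw/w)² = (-0.5×0.112)² = 0.00312
δQ/Q = √(0.0132) = 0.115
Q = 1.14, so δQ = 0.115 × 1.14 = 0.131.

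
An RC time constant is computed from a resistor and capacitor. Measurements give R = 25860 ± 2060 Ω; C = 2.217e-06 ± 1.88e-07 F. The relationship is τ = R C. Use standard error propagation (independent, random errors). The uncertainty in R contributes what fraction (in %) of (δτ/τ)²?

(δτ/τ)² = (1·δR/R)² + (1·δC/C)²
  R term: (1×0.0797)² = 0.00635
  C term: (1×0.0848)² = 0.00719
Total = 0.0135. Share from R = 0.00635/0.0135 = 0.469.

46.9%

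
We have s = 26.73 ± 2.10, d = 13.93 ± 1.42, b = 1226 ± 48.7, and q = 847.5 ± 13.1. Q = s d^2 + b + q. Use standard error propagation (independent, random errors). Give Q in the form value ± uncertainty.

Let p = s·d^2 = 5187. δp/p = √((1·δs/s)² + (2·δd/d)²) = √(0.00617 + 0.0416) = 0.218, so δp = 1130.
Q = p + b + q: δQ = √(δp² + δb² + δq²) = √(1.28e+06 + 2370 + 172) = 1130
Q = 7260.

7260 ± 1130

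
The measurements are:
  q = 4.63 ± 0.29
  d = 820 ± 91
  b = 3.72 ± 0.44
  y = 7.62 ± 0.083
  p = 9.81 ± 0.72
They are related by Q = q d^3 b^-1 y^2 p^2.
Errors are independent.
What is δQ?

Products/powers → add relative errors in quadrature, weighted by exponent:
  (1·δq/q)² = (1×0.0626)² = 0.00392;  (3·δd/d)² = (3×0.111)² = 0.111;  (-1·δb/b)² = (-1×0.118)² = 0.0140;  (2·δy/y)² = (2×0.0109)² = 0.000475;  (2·δp/p)² = (2×0.0734)² = 0.0215
δQ/Q = √(0.151) = 0.388
Q = 3.83e+12, so δQ = 0.388 × 3.83e+12 = 1.49e+12.

1.49e+12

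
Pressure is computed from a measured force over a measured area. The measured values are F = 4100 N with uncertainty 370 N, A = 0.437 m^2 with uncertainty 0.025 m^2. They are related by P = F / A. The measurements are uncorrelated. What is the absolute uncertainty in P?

1000 Pa

P is a product of powers, so relative uncertainties combine in quadrature:
  (1·δF/F)² = (1×0.0902)² = 0.00814;  (-1·δA/A)² = (-1×0.0572)² = 0.00327
δP/P = √(0.0114) = 0.107
P = 9380 Pa, so δP = 0.107 × 9380 = 1000 Pa.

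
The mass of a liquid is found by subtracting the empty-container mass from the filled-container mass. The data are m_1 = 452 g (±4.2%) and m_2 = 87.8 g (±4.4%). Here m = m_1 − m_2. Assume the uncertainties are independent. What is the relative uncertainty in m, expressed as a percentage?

5.32%

Absolute uncertainties add in quadrature for a linear combination:
  (δm_1)² = 360;  (δm_2)² = 14.9
δm = √(375) = 19.4 g
m = 364 g, so δm/m = 19.4/364 = 0.0532.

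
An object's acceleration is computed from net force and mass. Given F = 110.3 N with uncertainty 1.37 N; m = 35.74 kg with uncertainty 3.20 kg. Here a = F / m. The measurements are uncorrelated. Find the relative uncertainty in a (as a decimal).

Relative error in a monomial: (δa/a)² = Σ (nᵢ · δxᵢ/xᵢ)².
  (1·δF/F)² = (1×0.0124)² = 0.000154;  (-1·δm/m)² = (-1×0.0895)² = 0.00802
δa/a = √(0.00817) = 0.0904

0.0904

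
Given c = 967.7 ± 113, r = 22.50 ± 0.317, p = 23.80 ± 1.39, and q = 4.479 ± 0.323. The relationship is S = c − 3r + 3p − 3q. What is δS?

Sums and differences: (δS)² = Σ (cᵢ δxᵢ)².
  (δc)² = 12800;  (3·δr)² = 0.904;  (3·δp)² = 17.4;  (3·δq)² = 0.939
δS = √(12800) = 113

113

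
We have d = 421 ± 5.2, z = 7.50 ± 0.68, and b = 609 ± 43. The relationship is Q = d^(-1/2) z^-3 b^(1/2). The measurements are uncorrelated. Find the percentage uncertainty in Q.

Relative error in a monomial: (δQ/Q)² = Σ (nᵢ · δxᵢ/xᵢ)².
  (−½·δd/d)² = (-0.5×0.0124)² = 3.81e-05;  (-3·δz/z)² = (-3×0.0907)² = 0.0740;  (½·δb/b)² = (0.5×0.0706)² = 0.00125
δQ/Q = √(0.0753) = 0.274

27.4%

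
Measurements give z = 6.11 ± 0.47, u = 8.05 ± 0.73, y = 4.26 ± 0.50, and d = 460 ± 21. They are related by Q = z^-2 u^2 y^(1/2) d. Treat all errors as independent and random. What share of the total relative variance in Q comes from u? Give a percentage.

(δQ/Q)² = (-2·δz/z)² + (2·δu/u)² + (½·δy/y)² + (1·δd/d)²
  z term: (-2×0.0769)² = 0.0237
  u term: (2×0.0907)² = 0.0329
  y term: (0.5×0.117)² = 0.00344
  d term: (1×0.0457)² = 0.00208
Total = 0.0621. Share from u = 0.0329/0.0621 = 0.530.

53.0%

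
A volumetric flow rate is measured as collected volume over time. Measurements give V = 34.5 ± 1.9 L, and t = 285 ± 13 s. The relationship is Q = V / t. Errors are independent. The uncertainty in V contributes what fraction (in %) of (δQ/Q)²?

59.3%

(δQ/Q)² = (1·δV/V)² + (-1·δt/t)²
  V term: (1×0.0551)² = 0.00303
  t term: (-1×0.0456)² = 0.00208
Total = 0.00511. Share from V = 0.00303/0.00511 = 0.593.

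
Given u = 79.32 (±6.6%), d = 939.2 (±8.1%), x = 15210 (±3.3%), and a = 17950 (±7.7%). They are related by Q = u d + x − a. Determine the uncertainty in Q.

7920

Let p = u·d = 74500. δp/p = √((1·δu/u)² + (1·δd/d)²) = √(0.00436 + 0.00656) = 0.104, so δp = 7780.
Q = p + x − a: δQ = √(δp² + δx² + δa²) = √(6.06e+07 + 2.52e+05 + 1.91e+06) = 7920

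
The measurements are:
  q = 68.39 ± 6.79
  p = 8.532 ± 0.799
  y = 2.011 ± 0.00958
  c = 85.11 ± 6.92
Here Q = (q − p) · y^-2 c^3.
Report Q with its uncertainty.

Let u = q − p = 59.86. δu = √(δq² + δp²) = √(46.1 + 0.638) = 6.84, so δu/u = 0.114.
Q is then a monomial in u, y, c:
δQ/Q = √((δu/u)² + (-2·δy/y)² + (3·δc/c)²) = √(0.0130 + 9.08e-05 + 0.0595) = 0.270
Q = 9.125e+06, so δQ = 0.270 × 9.125e+06 = 2.46e+06.

(9.125 ± 2.46) × 10^6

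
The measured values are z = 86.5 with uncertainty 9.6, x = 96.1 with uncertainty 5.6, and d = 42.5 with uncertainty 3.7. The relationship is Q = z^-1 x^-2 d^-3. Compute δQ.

Q is a product of powers, so relative uncertainties combine in quadrature:
  (-1·δz/z)² = (-1×0.111)² = 0.0123;  (-2·δx/x)² = (-2×0.0583)² = 0.0136;  (-3·δd/d)² = (-3×0.0871)² = 0.0682
δQ/Q = √(0.0941) = 0.307
Q = 1.63e-11, so δQ = 0.307 × 1.63e-11 = 5e-12.

5e-12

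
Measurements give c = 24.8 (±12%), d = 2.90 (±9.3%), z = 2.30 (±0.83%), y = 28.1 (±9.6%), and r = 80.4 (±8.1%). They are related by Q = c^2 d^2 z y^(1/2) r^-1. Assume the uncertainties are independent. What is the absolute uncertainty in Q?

For a monomial Q ∝ c^2, d^2, z, y^(1/2), r^-1, fractional errors add in quadrature:
  (2·δc/c)² = (2×0.120)² = 0.0576;  (2·δd/d)² = (2×0.0930)² = 0.0346;  (1·δz/z)² = (1×0.00830)² = 6.89e-05;  (½·δy/y)² = (0.5×0.0960)² = 0.00230;  (-1·δr/r)² = (-1×0.0810)² = 0.00656
δQ/Q = √(0.101) = 0.318
Q = 784, so δQ = 0.318 × 784 = 249.

249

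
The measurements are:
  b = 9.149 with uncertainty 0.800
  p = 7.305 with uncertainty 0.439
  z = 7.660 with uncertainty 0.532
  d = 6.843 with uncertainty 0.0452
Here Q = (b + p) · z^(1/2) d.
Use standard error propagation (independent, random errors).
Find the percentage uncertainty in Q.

Let u = b + p = 16.45. δu = √(δb² + δp²) = √(0.640 + 0.193) = 0.913, so δu/u = 0.0555.
Q is then a monomial in u, z, d:
δQ/Q = √((δu/u)² + (½·δz/z)² + (1·δd/d)²) = √(0.00308 + 0.00121 + 4.36e-05) = 0.0658

6.58%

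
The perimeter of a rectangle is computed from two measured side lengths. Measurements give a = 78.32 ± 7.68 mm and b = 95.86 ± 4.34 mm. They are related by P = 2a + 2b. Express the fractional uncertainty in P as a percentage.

5.06%

Absolute uncertainties add in quadrature for a linear combination:
  (2·δa)² = 236;  (2·δb)² = 75.3
δP = √(311) = 17.6 mm
P = 348.4 mm, so δP/P = 17.6/348.4 = 0.0506.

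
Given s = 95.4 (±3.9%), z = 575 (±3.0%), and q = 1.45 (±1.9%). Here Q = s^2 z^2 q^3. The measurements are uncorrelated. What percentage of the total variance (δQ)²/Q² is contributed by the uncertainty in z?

27.8%

(δQ/Q)² = (2·δs/s)² + (2·δz/z)² + (3·δq/q)²
  s term: (2×0.0390)² = 0.00608
  z term: (2×0.0300)² = 0.00360
  q term: (3×0.0190)² = 0.00325
Total = 0.0129. Share from z = 0.00360/0.0129 = 0.278.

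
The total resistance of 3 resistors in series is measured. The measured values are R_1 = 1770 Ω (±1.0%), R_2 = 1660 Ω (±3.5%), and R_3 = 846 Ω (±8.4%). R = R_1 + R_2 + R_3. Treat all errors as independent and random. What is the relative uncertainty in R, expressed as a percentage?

2.19%

For a sum/difference, combine absolute errors in quadrature:
  (δR_1)² = 313;  (δR_2)² = 3380;  (δR_3)² = 5050
δR = √(8740) = 93.5 Ω
R = 4280 Ω, so δR/R = 93.5/4280 = 0.0219.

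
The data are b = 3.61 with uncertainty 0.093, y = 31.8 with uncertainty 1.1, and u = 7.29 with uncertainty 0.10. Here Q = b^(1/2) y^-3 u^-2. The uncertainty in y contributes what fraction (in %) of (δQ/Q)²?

(δQ/Q)² = (½·δb/b)² + (-3·δy/y)² + (-2·δu/u)²
  b term: (0.5×0.0258)² = 0.000166
  y term: (-3×0.0346)² = 0.0108
  u term: (-2×0.0137)² = 0.000753
Total = 0.0117. Share from y = 0.0108/0.0117 = 0.921.

92.1%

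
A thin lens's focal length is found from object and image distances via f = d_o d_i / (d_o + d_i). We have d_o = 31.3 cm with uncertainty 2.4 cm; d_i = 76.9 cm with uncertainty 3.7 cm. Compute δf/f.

∂f/∂d_o = (d_i/(d_o+d_i))² = 0.505;  ∂f/∂d_i = (d_o/(d_o+d_i))² = 0.0837
δf = √((∂f/∂d_o · δd_o)² + (∂f/∂d_i · δd_i)²) = √(1.47 + 0.0959) = 1.25 cm
f = 22.2 cm, so δf/f = 1.25/22.2 = 0.0562.

0.0562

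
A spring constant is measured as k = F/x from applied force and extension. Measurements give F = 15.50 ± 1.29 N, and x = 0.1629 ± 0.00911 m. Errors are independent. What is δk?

9.54 N/m

For a monomial k ∝ F, x^-1, fractional errors add in quadrature:
  (1·δF/F)² = (1×0.0832)² = 0.00693;  (-1·δx/x)² = (-1×0.0559)² = 0.00313
δk/k = √(0.0101) = 0.100
k = 95.15 N/m, so δk = 0.100 × 95.15 = 9.54 N/m.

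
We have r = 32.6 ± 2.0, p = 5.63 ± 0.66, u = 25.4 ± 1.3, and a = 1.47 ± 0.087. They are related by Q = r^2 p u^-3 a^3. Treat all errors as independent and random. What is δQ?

Relative error in a monomial: (δQ/Q)² = Σ (nᵢ · δxᵢ/xᵢ)².
  (2·δr/r)² = (2×0.0613)² = 0.0151;  (1·δp/p)² = (1×0.117)² = 0.0137;  (-3·δu/u)² = (-3×0.0512)² = 0.0236;  (3·δa/a)² = (3×0.0592)² = 0.0315
δQ/Q = √(0.0839) = 0.290
Q = 1.16, so δQ = 0.290 × 1.16 = 0.336.

0.336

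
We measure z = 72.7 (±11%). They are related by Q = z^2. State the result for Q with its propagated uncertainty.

Q ∝ z^2, so δQ/Q = |2| · δz/z = 2 × 0.110 = 0.220.
Q = 5290, so δQ = 0.220 × 5290 = 1160.

5290 ± 1160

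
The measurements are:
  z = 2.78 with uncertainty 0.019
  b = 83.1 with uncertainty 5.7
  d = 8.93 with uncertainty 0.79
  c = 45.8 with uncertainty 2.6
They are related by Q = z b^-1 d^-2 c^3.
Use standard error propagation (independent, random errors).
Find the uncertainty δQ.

10.3

Since Q is a product/quotient, work with relative uncertainties:
  (1·δz/z)² = (1×0.00683)² = 4.67e-05;  (-1·δb/b)² = (-1×0.0686)² = 0.00470;  (-2·δd/d)² = (-2×0.0885)² = 0.0313;  (3·δc/c)² = (3×0.0568)² = 0.0290
δQ/Q = √(0.0651) = 0.255
Q = 40.3, so δQ = 0.255 × 40.3 = 10.3.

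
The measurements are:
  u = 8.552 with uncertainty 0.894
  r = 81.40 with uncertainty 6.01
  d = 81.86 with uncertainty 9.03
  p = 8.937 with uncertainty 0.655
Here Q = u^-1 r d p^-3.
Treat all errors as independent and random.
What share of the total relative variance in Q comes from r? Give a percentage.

7.09%

(δQ/Q)² = (-1·δu/u)² + (1·δr/r)² + (1·δd/d)² + (-3·δp/p)²
  u term: (-1×0.105)² = 0.0109
  r term: (1×0.0738)² = 0.00545
  d term: (1×0.110)² = 0.0122
  p term: (-3×0.0733)² = 0.0483
Total = 0.0769. Share from r = 0.00545/0.0769 = 0.0709.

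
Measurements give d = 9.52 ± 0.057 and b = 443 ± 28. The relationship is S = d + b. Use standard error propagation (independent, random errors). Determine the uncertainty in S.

Each term contributes (cᵢ δxᵢ)² to (δS)²:
  (δd)² = 0.00325;  (δb)² = 784
δS = √(784) = 28.0

28.0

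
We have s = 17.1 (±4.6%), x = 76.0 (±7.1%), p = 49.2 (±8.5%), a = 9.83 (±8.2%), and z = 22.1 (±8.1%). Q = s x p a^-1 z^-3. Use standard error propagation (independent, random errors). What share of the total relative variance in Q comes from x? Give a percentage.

6.29%

(δQ/Q)² = (1·δs/s)² + (1·δx/x)² + (1·δp/p)² + (-1·δa/a)² + (-3·δz/z)²
  s term: (1×0.0460)² = 0.00212
  x term: (1×0.0710)² = 0.00504
  p term: (1×0.0850)² = 0.00723
  a term: (-1×0.0820)² = 0.00672
  z term: (-3×0.0810)² = 0.0590
Total = 0.0802. Share from x = 0.00504/0.0802 = 0.0629.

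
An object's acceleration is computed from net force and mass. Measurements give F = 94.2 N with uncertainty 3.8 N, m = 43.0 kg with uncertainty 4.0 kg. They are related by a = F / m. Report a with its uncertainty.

2.19 ± 0.222 m/s^2

Since a is a product/quotient, work with relative uncertainties:
  (1·δF/F)² = (1×0.0403)² = 0.00163;  (-1·δm/m)² = (-1×0.0930)² = 0.00865
δa/a = √(0.0103) = 0.101
a = 2.19 m/s^2, so δa = 0.101 × 2.19 = 0.222 m/s^2.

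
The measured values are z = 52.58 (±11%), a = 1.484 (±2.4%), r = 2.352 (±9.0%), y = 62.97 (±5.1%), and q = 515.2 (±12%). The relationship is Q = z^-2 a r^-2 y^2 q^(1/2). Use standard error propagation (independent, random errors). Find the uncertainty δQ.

Relative error in a monomial: (δQ/Q)² = Σ (nᵢ · δxᵢ/xᵢ)².
  (-2·δz/z)² = (-2×0.110)² = 0.0484;  (1·δa/a)² = (1×0.0240)² = 0.000576;  (-2·δr/r)² = (-2×0.0900)² = 0.0324;  (2·δy/y)² = (2×0.0510)² = 0.0104;  (½·δq/q)² = (0.5×0.120)² = 0.00360
δQ/Q = √(0.0954) = 0.309
Q = 8.733, so δQ = 0.309 × 8.733 = 2.70.

2.70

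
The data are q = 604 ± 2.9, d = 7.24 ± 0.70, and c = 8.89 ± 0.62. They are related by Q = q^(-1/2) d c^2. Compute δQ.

3.95

Relative error in a monomial: (δQ/Q)² = Σ (nᵢ · δxᵢ/xᵢ)².
  (−½·δq/q)² = (-0.5×0.00480)² = 5.76e-06;  (1·δd/d)² = (1×0.0967)² = 0.00935;  (2·δc/c)² = (2×0.0697)² = 0.0195
δQ/Q = √(0.0288) = 0.170
Q = 23.3, so δQ = 0.170 × 23.3 = 3.95.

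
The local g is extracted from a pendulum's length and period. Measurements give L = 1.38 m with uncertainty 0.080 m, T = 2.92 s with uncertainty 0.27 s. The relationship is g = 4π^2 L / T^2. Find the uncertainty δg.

1.24 m/s^2

For a monomial g ∝ L, T^-2, fractional errors add in quadrature:
  (1·δL/L)² = (1×0.0580)² = 0.00336;  (-2·δT/T)² = (-2×0.0925)² = 0.0342
δg/g = √(0.0376) = 0.194
g = 6.39 m/s^2, so δg = 0.194 × 6.39 = 1.24 m/s^2.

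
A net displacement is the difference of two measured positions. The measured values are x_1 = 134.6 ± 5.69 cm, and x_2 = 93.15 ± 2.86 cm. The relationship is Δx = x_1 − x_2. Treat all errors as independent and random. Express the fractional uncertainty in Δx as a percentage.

15.4%

Δx is a linear combination, so absolute uncertainties add in quadrature:
  (δx_1)² = 32.4;  (δx_2)² = 8.18
δΔx = √(40.6) = 6.37 cm
Δx = 41.45 cm, so δΔx/Δx = 6.37/41.45 = 0.154.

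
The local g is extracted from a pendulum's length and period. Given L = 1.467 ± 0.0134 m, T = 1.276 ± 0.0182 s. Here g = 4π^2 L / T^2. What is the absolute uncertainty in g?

Each factor contributes (exponent × relative error)² to (δg/g)²:
  (1·δL/L)² = (1×0.00913)² = 8.34e-05;  (-2·δT/T)² = (-2×0.0143)² = 0.000814
δg/g = √(0.000897) = 0.0300
g = 35.57 m/s^2, so δg = 0.0300 × 35.57 = 1.07 m/s^2.

1.07 m/s^2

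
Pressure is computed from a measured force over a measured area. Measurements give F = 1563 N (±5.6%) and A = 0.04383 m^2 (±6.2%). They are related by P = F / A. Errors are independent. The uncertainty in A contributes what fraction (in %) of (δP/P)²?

55.1%

(δP/P)² = (1·δF/F)² + (-1·δA/A)²
  F term: (1×0.0560)² = 0.00314
  A term: (-1×0.0620)² = 0.00384
Total = 0.00698. Share from A = 0.00384/0.00698 = 0.551.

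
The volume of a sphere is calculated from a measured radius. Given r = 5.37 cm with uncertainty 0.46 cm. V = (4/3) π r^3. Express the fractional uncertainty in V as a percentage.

V is a product of powers, so relative uncertainties combine in quadrature:
  (3·δr/r)² = (3×0.0857)² = 0.0660
δV/V = √(0.0660) = 0.257

25.7%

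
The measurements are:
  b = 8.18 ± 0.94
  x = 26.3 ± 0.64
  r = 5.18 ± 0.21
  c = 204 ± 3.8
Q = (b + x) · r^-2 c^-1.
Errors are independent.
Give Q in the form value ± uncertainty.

0.00630 ± 0.000564

Let u = b + x = 34.5. δu = √(δb² + δx²) = √(0.884 + 0.410) = 1.14, so δu/u = 0.0330.
Q is then a monomial in u, r, c:
δQ/Q = √((δu/u)² + (-2·δr/r)² + (-1·δc/c)²) = √(0.00109 + 0.00657 + 0.000347) = 0.0895
Q = 0.00630, so δQ = 0.0895 × 0.00630 = 0.000564.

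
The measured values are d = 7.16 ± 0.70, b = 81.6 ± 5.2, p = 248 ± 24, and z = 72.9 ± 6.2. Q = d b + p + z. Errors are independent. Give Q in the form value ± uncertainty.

905 ± 72.5

Let w = d·b = 584. δw/w = √((1·δd/d)² + (1·δb/b)²) = √(0.00956 + 0.00406) = 0.117, so δw = 68.2.
Q = w + p + z: δQ = √(δw² + δp² + δz²) = √(4650 + 576 + 38.4) = 72.5
Q = 905.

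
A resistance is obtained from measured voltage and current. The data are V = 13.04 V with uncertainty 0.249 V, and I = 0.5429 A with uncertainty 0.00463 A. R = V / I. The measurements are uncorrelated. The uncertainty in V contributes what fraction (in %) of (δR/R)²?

83.4%

(δR/R)² = (1·δV/V)² + (-1·δI/I)²
  V term: (1×0.0191)² = 0.000365
  I term: (-1×0.00853)² = 7.27e-05
Total = 0.000437. Share from V = 0.000365/0.000437 = 0.834.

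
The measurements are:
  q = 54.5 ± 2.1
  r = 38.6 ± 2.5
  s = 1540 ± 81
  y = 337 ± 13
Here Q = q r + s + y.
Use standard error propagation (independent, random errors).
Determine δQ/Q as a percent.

4.48%

Let p = q·r = 2100. δp/p = √((1·δq/q)² + (1·δr/r)²) = √(0.00148 + 0.00419) = 0.0754, so δp = 159.
Q = p + s + y: δQ = √(δp² + δs² + δy²) = √(25100 + 6560 + 169) = 179
Q = 3980, so δQ/Q = 179/3980 = 0.0448.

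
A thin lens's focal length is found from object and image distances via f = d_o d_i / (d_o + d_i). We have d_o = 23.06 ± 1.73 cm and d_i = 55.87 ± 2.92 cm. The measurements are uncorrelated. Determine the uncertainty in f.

0.902 cm

∂f/∂d_o = (d_i/(d_o+d_i))² = 0.501;  ∂f/∂d_i = (d_o/(d_o+d_i))² = 0.0854
δf = √((∂f/∂d_o · δd_o)² + (∂f/∂d_i · δd_i)²) = √(0.751 + 0.0621) = 0.902 cm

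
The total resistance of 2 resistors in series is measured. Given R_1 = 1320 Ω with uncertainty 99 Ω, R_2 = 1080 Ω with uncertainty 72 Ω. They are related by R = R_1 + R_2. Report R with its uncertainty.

2400 ± 122 Ω

Each term contributes (cᵢ δxᵢ)² to (δR)²:
  (δR_1)² = 9800;  (δR_2)² = 5180
δR = √(15000) = 122 Ω
R = 2400 Ω.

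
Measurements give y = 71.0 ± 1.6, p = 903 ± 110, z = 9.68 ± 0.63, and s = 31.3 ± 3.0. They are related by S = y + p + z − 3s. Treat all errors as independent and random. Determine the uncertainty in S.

Each term contributes (cᵢ δxᵢ)² to (δS)²:
  (δy)² = 2.56;  (δp)² = 12100;  (δz)² = 0.397;  (3·δs)² = 81.0
δS = √(12200) = 110

110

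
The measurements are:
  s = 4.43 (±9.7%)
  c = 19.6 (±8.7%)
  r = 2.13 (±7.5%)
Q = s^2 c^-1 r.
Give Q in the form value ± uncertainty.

2.13 ± 0.481

Since Q is a product/quotient, work with relative uncertainties:
  (2·δs/s)² = (2×0.0970)² = 0.0376;  (-1·δc/c)² = (-1×0.0870)² = 0.00757;  (1·δr/r)² = (1×0.0750)² = 0.00562
δQ/Q = √(0.0508) = 0.225
Q = 2.13, so δQ = 0.225 × 2.13 = 0.481.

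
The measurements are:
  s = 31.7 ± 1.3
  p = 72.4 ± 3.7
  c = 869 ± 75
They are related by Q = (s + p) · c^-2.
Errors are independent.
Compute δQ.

Let u = s + p = 104. δu = √(δs² + δp²) = √(1.69 + 13.7) = 3.92, so δu/u = 0.0377.
Q is then a monomial in u, c:
δQ/Q = √((δu/u)² + (-2·δc/c)²) = √(0.00142 + 0.0298) = 0.177
Q = 0.000138, so δQ = 0.177 × 0.000138 = 2.44e-05.

2.44e-05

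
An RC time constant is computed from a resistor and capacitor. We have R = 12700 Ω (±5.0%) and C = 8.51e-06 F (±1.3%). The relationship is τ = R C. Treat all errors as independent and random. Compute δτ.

Products/powers → add relative errors in quadrature, weighted by exponent:
  (1·δR/R)² = (1×0.0500)² = 0.00250;  (1·δC/C)² = (1×0.0130)² = 0.000169
δτ/τ = √(0.00267) = 0.0517
τ = 0.108 s, so δτ = 0.0517 × 0.108 = 0.00558 s.

0.00558 s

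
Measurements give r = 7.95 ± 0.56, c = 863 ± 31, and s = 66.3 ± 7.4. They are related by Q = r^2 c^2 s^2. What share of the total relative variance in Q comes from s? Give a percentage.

66.6%

(δQ/Q)² = (2·δr/r)² + (2·δc/c)² + (2·δs/s)²
  r term: (2×0.0704)² = 0.0198
  c term: (2×0.0359)² = 0.00516
  s term: (2×0.112)² = 0.0498
Total = 0.0748. Share from s = 0.0498/0.0748 = 0.666.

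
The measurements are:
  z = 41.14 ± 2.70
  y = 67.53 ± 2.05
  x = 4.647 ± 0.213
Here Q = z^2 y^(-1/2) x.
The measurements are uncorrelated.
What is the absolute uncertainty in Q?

134

Relative error in a monomial: (δQ/Q)² = Σ (nᵢ · δxᵢ/xᵢ)².
  (2·δz/z)² = (2×0.0656)² = 0.0172;  (−½·δy/y)² = (-0.5×0.0304)² = 0.000230;  (1·δx/x)² = (1×0.0458)² = 0.00210
δQ/Q = √(0.0196) = 0.140
Q = 957.1, so δQ = 0.140 × 957.1 = 134.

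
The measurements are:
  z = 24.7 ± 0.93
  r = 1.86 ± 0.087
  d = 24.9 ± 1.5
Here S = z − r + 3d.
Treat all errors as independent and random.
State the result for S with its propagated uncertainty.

Sums and differences: (δS)² = Σ (cᵢ δxᵢ)².
  (δz)² = 0.865;  (δr)² = 0.00757;  (3·δd)² = 20.2
δS = √(21.1) = 4.60
S = 97.5.

97.5 ± 4.60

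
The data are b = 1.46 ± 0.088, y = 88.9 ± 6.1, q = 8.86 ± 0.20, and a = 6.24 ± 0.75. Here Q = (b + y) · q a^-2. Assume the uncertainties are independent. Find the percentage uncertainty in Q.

Let u = b + y = 90.4. δu = √(δb² + δy²) = √(0.00774 + 37.2) = 6.10, so δu/u = 0.0675.
Q is then a monomial in u, q, a:
δQ/Q = √((δu/u)² + (1·δq/q)² + (-2·δa/a)²) = √(0.00456 + 0.000510 + 0.0578) = 0.251

25.1%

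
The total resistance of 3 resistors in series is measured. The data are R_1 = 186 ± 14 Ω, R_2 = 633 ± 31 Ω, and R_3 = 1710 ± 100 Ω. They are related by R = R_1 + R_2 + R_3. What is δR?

106 Ω

Absolute uncertainties add in quadrature for a linear combination:
  (δR_1)² = 196;  (δR_2)² = 961;  (δR_3)² = 10000
δR = √(11200) = 106 Ω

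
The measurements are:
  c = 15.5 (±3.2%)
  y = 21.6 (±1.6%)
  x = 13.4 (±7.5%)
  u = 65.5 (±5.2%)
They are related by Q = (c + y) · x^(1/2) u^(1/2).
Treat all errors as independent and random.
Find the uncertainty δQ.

53.3

Let w = c + y = 37.1. δw = √(δc² + δy²) = √(0.246 + 0.119) = 0.605, so δw/w = 0.0163.
Q is then a monomial in w, x, u:
δQ/Q = √((δw/w)² + (½·δx/x)² + (½·δu/u)²) = √(0.000266 + 0.00141 + 0.000676) = 0.0485
Q = 1100, so δQ = 0.0485 × 1100 = 53.3.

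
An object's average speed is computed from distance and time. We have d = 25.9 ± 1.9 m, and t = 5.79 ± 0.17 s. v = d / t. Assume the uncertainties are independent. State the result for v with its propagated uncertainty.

For a monomial v ∝ d, t^-1, fractional errors add in quadrature:
  (1·δd/d)² = (1×0.0734)² = 0.00538;  (-1·δt/t)² = (-1×0.0294)² = 0.000862
δv/v = √(0.00624) = 0.0790
v = 4.47 m/s, so δv = 0.0790 × 4.47 = 0.353 m/s.

4.47 ± 0.353 m/s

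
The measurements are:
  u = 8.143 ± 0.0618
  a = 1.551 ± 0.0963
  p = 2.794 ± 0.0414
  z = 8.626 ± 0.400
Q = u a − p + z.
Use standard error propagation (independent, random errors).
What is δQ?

0.886

Let w = u·a = 12.63. δw/w = √((1·δu/u)² + (1·δa/a)²) = √(5.76e-05 + 0.00386) = 0.0626, so δw = 0.790.
Q = w − p + z: δQ = √(δw² + δp² + δz²) = √(0.624 + 0.00171 + 0.160) = 0.886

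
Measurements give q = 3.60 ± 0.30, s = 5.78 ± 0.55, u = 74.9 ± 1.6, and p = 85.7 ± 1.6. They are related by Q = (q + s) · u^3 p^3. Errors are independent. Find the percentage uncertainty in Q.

10.8%

Let w = q + s = 9.38. δw = √(δq² + δs²) = √(0.0900 + 0.303) = 0.626, so δw/w = 0.0668.
Q is then a monomial in w, u, p:
δQ/Q = √((δw/w)² + (3·δu/u)² + (3·δp/p)²) = √(0.00446 + 0.00411 + 0.00314) = 0.108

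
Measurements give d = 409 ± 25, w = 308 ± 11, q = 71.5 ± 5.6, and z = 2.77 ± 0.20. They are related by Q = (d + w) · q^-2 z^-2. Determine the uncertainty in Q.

0.00396

Let u = d + w = 717. δu = √(δd² + δw²) = √(625 + 121) = 27.3, so δu/u = 0.0381.
Q is then a monomial in u, q, z:
δQ/Q = √((δu/u)² + (-2·δq/q)² + (-2·δz/z)²) = √(0.00145 + 0.0245 + 0.0209) = 0.216
Q = 0.0183, so δQ = 0.216 × 0.0183 = 0.00396.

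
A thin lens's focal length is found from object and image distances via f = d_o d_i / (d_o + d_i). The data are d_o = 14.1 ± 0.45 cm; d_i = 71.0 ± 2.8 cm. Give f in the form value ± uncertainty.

11.8 ± 0.323 cm

∂f/∂d_o = (d_i/(d_o+d_i))² = 0.696;  ∂f/∂d_i = (d_o/(d_o+d_i))² = 0.0275
δf = √((∂f/∂d_o · δd_o)² + (∂f/∂d_i · δd_i)²) = √(0.0981 + 0.00591) = 0.323 cm
f = 11.8 cm.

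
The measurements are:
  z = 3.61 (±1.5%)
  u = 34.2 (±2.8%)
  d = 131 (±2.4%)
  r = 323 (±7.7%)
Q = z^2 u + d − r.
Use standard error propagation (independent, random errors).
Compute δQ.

31.0

Let p = z^2·u = 446. δp/p = √((2·δz/z)² + (1·δu/u)²) = √(0.000900 + 0.000784) = 0.0410, so δp = 18.3.
Q = p + d − r: δQ = √(δp² + δd² + δr²) = √(335 + 9.88 + 619) = 31.0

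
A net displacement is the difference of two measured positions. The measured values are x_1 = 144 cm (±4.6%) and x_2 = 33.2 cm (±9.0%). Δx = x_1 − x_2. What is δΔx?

7.27 cm

Δx is a linear combination, so absolute uncertainties add in quadrature:
  (δx_1)² = 43.9;  (δx_2)² = 8.93
δΔx = √(52.8) = 7.27 cm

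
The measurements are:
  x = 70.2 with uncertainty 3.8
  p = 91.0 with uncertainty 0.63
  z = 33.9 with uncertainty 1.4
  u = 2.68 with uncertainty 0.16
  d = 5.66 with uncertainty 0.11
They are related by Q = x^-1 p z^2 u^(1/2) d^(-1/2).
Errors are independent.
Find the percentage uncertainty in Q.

10.4%

For a monomial Q ∝ x^-1, p, z^2, u^(1/2), d^(-1/2), fractional errors add in quadrature:
  (-1·δx/x)² = (-1×0.0541)² = 0.00293;  (1·δp/p)² = (1×0.00692)² = 4.79e-05;  (2·δz/z)² = (2×0.0413)² = 0.00682;  (½·δu/u)² = (0.5×0.0597)² = 0.000891;  (−½·δd/d)² = (-0.5×0.0194)² = 9.44e-05
δQ/Q = √(0.0108) = 0.104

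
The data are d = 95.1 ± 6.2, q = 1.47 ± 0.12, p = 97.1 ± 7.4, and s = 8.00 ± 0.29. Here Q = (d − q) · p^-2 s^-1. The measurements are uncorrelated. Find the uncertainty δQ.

0.000211

Let u = d − q = 93.6. δu = √(δd² + δq²) = √(38.4 + 0.0144) = 6.20, so δu/u = 0.0662.
Q is then a monomial in u, p, s:
δQ/Q = √((δu/u)² + (-2·δp/p)² + (-1·δs/s)²) = √(0.00439 + 0.0232 + 0.00131) = 0.170
Q = 0.00124, so δQ = 0.170 × 0.00124 = 0.000211.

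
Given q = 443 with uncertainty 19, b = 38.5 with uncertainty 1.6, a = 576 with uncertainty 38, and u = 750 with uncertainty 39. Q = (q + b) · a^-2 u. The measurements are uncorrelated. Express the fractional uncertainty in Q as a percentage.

14.7%

Let w = q + b = 482. δw = √(δq² + δb²) = √(361 + 2.56) = 19.1, so δw/w = 0.0396.
Q is then a monomial in w, a, u:
δQ/Q = √((δw/w)² + (-2·δa/a)² + (1·δu/u)²) = √(0.00157 + 0.0174 + 0.00270) = 0.147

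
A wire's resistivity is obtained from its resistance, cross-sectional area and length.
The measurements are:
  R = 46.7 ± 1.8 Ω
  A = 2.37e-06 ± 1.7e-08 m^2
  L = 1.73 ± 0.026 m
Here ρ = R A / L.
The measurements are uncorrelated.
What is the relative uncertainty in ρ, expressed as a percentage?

4.20%

Since ρ is a product/quotient, work with relative uncertainties:
  (1·δR/R)² = (1×0.0385)² = 0.00149;  (1·δA/A)² = (1×0.00717)² = 5.15e-05;  (-1·δL/L)² = (-1×0.0150)² = 0.000226
δρ/ρ = √(0.00176) = 0.0420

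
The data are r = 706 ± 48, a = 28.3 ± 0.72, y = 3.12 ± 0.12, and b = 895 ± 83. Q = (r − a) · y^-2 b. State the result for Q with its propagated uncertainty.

62300 ± 8710

Let u = r − a = 678. δu = √(δr² + δa²) = √(2300 + 0.518) = 48.0, so δu/u = 0.0708.
Q is then a monomial in u, y, b:
δQ/Q = √((δu/u)² + (-2·δy/y)² + (1·δb/b)²) = √(0.00502 + 0.00592 + 0.00860) = 0.140
Q = 62300, so δQ = 0.140 × 62300 = 8710.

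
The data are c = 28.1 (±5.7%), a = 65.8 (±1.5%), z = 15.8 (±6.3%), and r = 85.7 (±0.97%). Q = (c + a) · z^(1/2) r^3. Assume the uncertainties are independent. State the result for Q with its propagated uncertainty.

(2.35 ± 0.111) × 10^8

Let u = c + a = 93.9. δu = √(δc² + δa²) = √(2.57 + 0.974) = 1.88, so δu/u = 0.0200.
Q is then a monomial in u, z, r:
δQ/Q = √((δu/u)² + (½·δz/z)² + (3·δr/r)²) = √(0.000401 + 0.000992 + 0.000847) = 0.0473
Q = 2.35e+08, so δQ = 0.0473 × 2.35e+08 = 1.11e+07.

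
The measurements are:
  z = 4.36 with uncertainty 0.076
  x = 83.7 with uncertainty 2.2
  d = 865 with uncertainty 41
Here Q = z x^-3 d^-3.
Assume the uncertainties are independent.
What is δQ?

Relative error in a monomial: (δQ/Q)² = Σ (nᵢ · δxᵢ/xᵢ)².
  (1·δz/z)² = (1×0.0174)² = 0.000304;  (-3·δx/x)² = (-3×0.0263)² = 0.00622;  (-3·δd/d)² = (-3×0.0474)² = 0.0202
δQ/Q = √(0.0267) = 0.164
Q = 1.15e-14, so δQ = 0.164 × 1.15e-14 = 1.88e-15.

1.88e-15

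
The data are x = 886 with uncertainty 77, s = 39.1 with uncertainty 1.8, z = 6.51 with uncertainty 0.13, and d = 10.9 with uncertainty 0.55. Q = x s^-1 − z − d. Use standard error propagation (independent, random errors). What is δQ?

Let p = x·s^-1 = 22.7. δp/p = √((1·δx/x)² + (-1·δs/s)²) = √(0.00755 + 0.00212) = 0.0983, so δp = 2.23.
Q = p − z − d: δQ = √(δp² + δz² + δd²) = √(4.97 + 0.0169 + 0.303) = 2.30

2.30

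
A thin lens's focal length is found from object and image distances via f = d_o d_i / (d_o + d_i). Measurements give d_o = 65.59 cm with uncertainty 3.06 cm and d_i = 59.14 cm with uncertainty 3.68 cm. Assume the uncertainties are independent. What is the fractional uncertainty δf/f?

∂f/∂d_o = (d_i/(d_o+d_i))² = 0.225;  ∂f/∂d_i = (d_o/(d_o+d_i))² = 0.277
δf = √((∂f/∂d_o · δd_o)² + (∂f/∂d_i · δd_i)²) = √(0.473 + 1.04) = 1.23 cm
f = 31.10 cm, so δf/f = 1.23/31.10 = 0.0395.

0.0395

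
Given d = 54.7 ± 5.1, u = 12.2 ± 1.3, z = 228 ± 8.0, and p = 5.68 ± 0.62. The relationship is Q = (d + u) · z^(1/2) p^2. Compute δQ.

Let w = d + u = 66.9. δw = √(δd² + δu²) = √(26.0 + 1.69) = 5.26, so δw/w = 0.0787.
Q is then a monomial in w, z, p:
δQ/Q = √((δw/w)² + (½·δz/z)² + (2·δp/p)²) = √(0.00619 + 0.000308 + 0.0477) = 0.233
Q = 32600, so δQ = 0.233 × 32600 = 7580.

7580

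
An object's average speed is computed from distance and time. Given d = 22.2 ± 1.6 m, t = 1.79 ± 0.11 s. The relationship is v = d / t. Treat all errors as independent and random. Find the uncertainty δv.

1.17 m/s

Each factor contributes (exponent × relative error)² to (δv/v)²:
  (1·δd/d)² = (1×0.0721)² = 0.00519;  (-1·δt/t)² = (-1×0.0615)² = 0.00378
δv/v = √(0.00897) = 0.0947
v = 12.4 m/s, so δv = 0.0947 × 12.4 = 1.17 m/s.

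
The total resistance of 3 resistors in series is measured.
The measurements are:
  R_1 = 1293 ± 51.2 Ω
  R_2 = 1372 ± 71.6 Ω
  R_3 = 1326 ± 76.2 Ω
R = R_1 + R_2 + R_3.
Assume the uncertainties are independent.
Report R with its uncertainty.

Absolute uncertainties add in quadrature for a linear combination:
  (δR_1)² = 2620;  (δR_2)² = 5130;  (δR_3)² = 5810
δR = √(13600) = 116 Ω
R = 3991 Ω.

3991 ± 116 Ω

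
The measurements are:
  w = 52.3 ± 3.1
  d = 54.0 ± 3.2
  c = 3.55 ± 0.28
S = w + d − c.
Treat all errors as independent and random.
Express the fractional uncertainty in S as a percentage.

Absolute uncertainties add in quadrature for a linear combination:
  (δw)² = 9.61;  (δd)² = 10.2;  (δc)² = 0.0784
δS = √(19.9) = 4.46
S = 103, so δS/S = 4.46/103 = 0.0434.

4.34%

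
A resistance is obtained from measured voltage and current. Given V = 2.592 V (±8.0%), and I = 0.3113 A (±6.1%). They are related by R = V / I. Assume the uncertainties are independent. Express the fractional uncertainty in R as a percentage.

10.1%

Products/powers → add relative errors in quadrature, weighted by exponent:
  (1·δV/V)² = (1×0.0800)² = 0.00640;  (-1·δI/I)² = (-1×0.0610)² = 0.00372
δR/R = √(0.0101) = 0.101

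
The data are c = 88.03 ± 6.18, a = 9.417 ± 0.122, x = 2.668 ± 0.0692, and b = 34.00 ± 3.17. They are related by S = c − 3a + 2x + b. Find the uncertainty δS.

6.96

Absolute uncertainties add in quadrature for a linear combination:
  (δc)² = 38.2;  (3·δa)² = 0.134;  (2·δx)² = 0.0192;  (δb)² = 10.0
δS = √(48.4) = 6.96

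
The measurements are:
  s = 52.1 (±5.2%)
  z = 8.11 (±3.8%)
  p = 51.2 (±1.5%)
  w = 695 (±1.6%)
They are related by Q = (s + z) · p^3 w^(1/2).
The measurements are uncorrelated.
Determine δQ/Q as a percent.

6.43%

Let u = s + z = 60.2. δu = √(δs² + δz²) = √(7.34 + 0.0950) = 2.73, so δu/u = 0.0453.
Q is then a monomial in u, p, w:
δQ/Q = √((δu/u)² + (3·δp/p)² + (½·δw/w)²) = √(0.00205 + 0.00202 + 6.4e-05) = 0.0643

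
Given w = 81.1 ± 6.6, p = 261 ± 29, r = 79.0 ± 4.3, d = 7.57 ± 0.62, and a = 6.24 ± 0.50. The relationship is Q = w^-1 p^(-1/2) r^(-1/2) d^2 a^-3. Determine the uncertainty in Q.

Q is a product of powers, so relative uncertainties combine in quadrature:
  (-1·δw/w)² = (-1×0.0814)² = 0.00662;  (−½·δp/p)² = (-0.5×0.111)² = 0.00309;  (−½·δr/r)² = (-0.5×0.0544)² = 0.000741;  (2·δd/d)² = (2×0.0819)² = 0.0268;  (-3·δa/a)² = (-3×0.0801)² = 0.0578
δQ/Q = √(0.0951) = 0.308
Q = 2.03e-05, so δQ = 0.308 × 2.03e-05 = 6.24e-06.

6.24e-06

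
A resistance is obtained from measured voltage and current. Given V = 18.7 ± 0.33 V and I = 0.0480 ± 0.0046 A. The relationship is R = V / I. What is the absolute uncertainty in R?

Each factor contributes (exponent × relative error)² to (δR/R)²:
  (1·δV/V)² = (1×0.0176)² = 0.000311;  (-1·δI/I)² = (-1×0.0958)² = 0.00918
δR/R = √(0.00950) = 0.0974
R = 390 Ω, so δR = 0.0974 × 390 = 38.0 Ω.

38.0 Ω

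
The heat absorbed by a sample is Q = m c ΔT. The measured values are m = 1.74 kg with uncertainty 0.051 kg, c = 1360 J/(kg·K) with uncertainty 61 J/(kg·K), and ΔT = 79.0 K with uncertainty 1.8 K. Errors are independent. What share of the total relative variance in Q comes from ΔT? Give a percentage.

15.3%

(δQ/Q)² = (1·δm/m)² + (1·δc/c)² + (1·δΔT/ΔT)²
  m term: (1×0.0293)² = 0.000859
  c term: (1×0.0449)² = 0.00201
  ΔT term: (1×0.0228)² = 0.000519
Total = 0.00339. Share from ΔT = 0.000519/0.00339 = 0.153.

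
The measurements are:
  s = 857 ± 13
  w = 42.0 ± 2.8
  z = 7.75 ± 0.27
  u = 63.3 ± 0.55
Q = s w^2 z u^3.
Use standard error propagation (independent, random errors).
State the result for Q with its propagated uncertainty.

Q is a product of powers, so relative uncertainties combine in quadrature:
  (1·δs/s)² = (1×0.0152)² = 0.000230;  (2·δw/w)² = (2×0.0667)² = 0.0178;  (1·δz/z)² = (1×0.0348)² = 0.00121;  (3·δu/u)² = (3×0.00869)² = 0.000679
δQ/Q = √(0.0199) = 0.141
Q = 2.97e+12, so δQ = 0.141 × 2.97e+12 = 4.19e+11.

(2.97 ± 0.419) × 10^12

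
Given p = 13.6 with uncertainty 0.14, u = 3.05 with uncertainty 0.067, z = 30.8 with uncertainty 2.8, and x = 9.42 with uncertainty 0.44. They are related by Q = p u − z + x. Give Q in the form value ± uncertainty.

Let w = p·u = 41.5. δw/w = √((1·δp/p)² + (1·δu/u)²) = √(0.000106 + 0.000483) = 0.0243, so δw = 1.01.
Q = w − z + x: δQ = √(δw² + δz² + δx²) = √(1.01 + 7.84 + 0.194) = 3.01
Q = 20.1.

20.1 ± 3.01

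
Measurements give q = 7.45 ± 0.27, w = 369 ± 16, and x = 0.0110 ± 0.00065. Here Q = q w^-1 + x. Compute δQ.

Let p = q·w^-1 = 0.0202. δp/p = √((1·δq/q)² + (-1·δw/w)²) = √(0.00131 + 0.00188) = 0.0565, so δp = 0.00114.
Q = p + x: δQ = √(δp² + δx²) = √(1.3e-06 + 4.22e-07) = 0.00131

0.00131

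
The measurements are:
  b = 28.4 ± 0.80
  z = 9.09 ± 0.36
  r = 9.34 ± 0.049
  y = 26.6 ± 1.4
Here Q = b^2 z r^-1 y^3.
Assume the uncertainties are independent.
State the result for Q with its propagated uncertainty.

(1.48 ± 0.255) × 10^7

Since Q is a product/quotient, work with relative uncertainties:
  (2·δb/b)² = (2×0.0282)² = 0.00317;  (1·δz/z)² = (1×0.0396)² = 0.00157;  (-1·δr/r)² = (-1×0.00525)² = 2.75e-05;  (3·δy/y)² = (3×0.0526)² = 0.0249
δQ/Q = √(0.0297) = 0.172
Q = 1.48e+07, so δQ = 0.172 × 1.48e+07 = 2.55e+06.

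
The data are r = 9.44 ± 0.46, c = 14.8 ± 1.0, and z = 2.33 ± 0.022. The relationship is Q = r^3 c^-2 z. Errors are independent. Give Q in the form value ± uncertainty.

For a monomial Q ∝ r^3, c^-2, z, fractional errors add in quadrature:
  (3·δr/r)² = (3×0.0487)² = 0.0214;  (-2·δc/c)² = (-2×0.0676)² = 0.0183;  (1·δz/z)² = (1×0.00944)² = 8.92e-05
δQ/Q = √(0.0397) = 0.199
Q = 8.95, so δQ = 0.199 × 8.95 = 1.78.

8.95 ± 1.78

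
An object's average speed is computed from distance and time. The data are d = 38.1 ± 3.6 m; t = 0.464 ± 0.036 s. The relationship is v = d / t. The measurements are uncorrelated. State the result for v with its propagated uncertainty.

Relative error in a monomial: (δv/v)² = Σ (nᵢ · δxᵢ/xᵢ)².
  (1·δd/d)² = (1×0.0945)² = 0.00893;  (-1·δt/t)² = (-1×0.0776)² = 0.00602
δv/v = √(0.0149) = 0.122
v = 82.1 m/s, so δv = 0.122 × 82.1 = 10.0 m/s.

82.1 ± 10.0 m/s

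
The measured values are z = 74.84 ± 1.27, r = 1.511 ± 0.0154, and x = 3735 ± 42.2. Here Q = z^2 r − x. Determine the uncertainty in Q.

303

Let p = z^2·r = 8463. δp/p = √((2·δz/z)² + (1·δr/r)²) = √(0.00115 + 0.000104) = 0.0354, so δp = 300.
Q = p − x: δQ = √(δp² + δx²) = √(89900 + 1780) = 303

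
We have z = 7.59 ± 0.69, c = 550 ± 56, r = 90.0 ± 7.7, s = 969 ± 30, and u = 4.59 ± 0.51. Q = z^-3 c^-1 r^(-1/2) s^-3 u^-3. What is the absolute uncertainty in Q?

2.26e-18

Q is a product of powers, so relative uncertainties combine in quadrature:
  (-3·δz/z)² = (-3×0.0909)² = 0.0744;  (-1·δc/c)² = (-1×0.102)² = 0.0104;  (−½·δr/r)² = (-0.5×0.0856)² = 0.00183;  (-3·δs/s)² = (-3×0.0310)² = 0.00863;  (-3·δu/u)² = (-3×0.111)² = 0.111
δQ/Q = √(0.206) = 0.454
Q = 4.98e-18, so δQ = 0.454 × 4.98e-18 = 2.26e-18.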